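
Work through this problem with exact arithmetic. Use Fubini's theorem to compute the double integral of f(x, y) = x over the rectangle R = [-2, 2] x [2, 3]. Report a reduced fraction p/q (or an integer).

f(x, y) is a tensor product of a function of x and a function of y, and both factors are bounded continuous (hence Lebesgue integrable) on the rectangle, so Fubini's theorem applies:
  integral_R f d(m x m) = (integral_a1^b1 x dx) * (integral_a2^b2 1 dy).
Inner integral in x: integral_{-2}^{2} x dx = (2^2 - (-2)^2)/2
  = 0.
Inner integral in y: integral_{2}^{3} 1 dy = (3^1 - 2^1)/1
  = 1.
Product: (0) * (1) = 0.

0


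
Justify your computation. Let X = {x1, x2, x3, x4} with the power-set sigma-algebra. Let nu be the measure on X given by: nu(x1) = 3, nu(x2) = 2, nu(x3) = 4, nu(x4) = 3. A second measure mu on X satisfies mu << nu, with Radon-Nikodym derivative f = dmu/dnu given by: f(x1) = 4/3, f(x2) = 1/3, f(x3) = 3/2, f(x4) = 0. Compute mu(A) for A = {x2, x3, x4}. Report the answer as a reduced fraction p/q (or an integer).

By the defining property of the Radon-Nikodym derivative, for every measurable set A,
  mu(A) = integral_A f dnu.
Since nu is a discrete measure concentrated on the atoms of X, the integral over A reduces to the sum
  mu(A) = sum_{x in A} f(x) * nu({x}).
Computing each term:
  x2: f(x2) * nu(x2) = 1/3 * 2 = 2/3.
  x3: f(x3) * nu(x3) = 3/2 * 4 = 6.
  x4: f(x4) * nu(x4) = 0 * 3 = 0.
Summing: mu(A) = 2/3 + 6 + 0 = 20/3.

20/3


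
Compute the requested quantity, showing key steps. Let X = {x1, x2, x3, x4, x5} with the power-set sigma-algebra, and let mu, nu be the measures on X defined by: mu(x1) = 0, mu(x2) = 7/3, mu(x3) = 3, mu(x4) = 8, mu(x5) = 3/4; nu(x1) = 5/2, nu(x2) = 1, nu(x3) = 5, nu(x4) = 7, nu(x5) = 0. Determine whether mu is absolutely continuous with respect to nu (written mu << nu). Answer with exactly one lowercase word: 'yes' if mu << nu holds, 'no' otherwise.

mu << nu means: every nu-null measurable set is also mu-null; equivalently, for every atom x, if nu({x}) = 0 then mu({x}) = 0.
Checking each atom:
  x1: nu = 5/2 > 0 -> no constraint.
  x2: nu = 1 > 0 -> no constraint.
  x3: nu = 5 > 0 -> no constraint.
  x4: nu = 7 > 0 -> no constraint.
  x5: nu = 0, mu = 3/4 > 0 -> violates mu << nu.
The atom(s) x5 violate the condition (nu = 0 but mu > 0). Therefore mu is NOT absolutely continuous w.r.t. nu.

no


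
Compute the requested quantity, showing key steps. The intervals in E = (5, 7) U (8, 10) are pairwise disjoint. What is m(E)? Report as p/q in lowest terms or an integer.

For pairwise disjoint intervals, m(union_i I_i) = sum_i m(I_i),
and m is invariant under swapping open/closed endpoints (single points have measure 0).
So m(E) = sum_i (b_i - a_i).
  I_1 has length 7 - 5 = 2.
  I_2 has length 10 - 8 = 2.
Summing:
  m(E) = 2 + 2 = 4.

4


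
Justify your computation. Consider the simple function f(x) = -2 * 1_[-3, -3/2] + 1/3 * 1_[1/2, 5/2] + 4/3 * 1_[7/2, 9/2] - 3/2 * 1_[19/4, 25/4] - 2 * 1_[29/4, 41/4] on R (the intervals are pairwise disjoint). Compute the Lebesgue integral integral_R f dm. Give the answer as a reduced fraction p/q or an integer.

For a simple function f = sum_i c_i * 1_{A_i} with disjoint A_i,
  integral f dm = sum_i c_i * m(A_i).
Lengths of the A_i:
  m(A_1) = -3/2 - (-3) = 3/2.
  m(A_2) = 5/2 - 1/2 = 2.
  m(A_3) = 9/2 - 7/2 = 1.
  m(A_4) = 25/4 - 19/4 = 3/2.
  m(A_5) = 41/4 - 29/4 = 3.
Contributions c_i * m(A_i):
  (-2) * (3/2) = -3.
  (1/3) * (2) = 2/3.
  (4/3) * (1) = 4/3.
  (-3/2) * (3/2) = -9/4.
  (-2) * (3) = -6.
Total: -3 + 2/3 + 4/3 - 9/4 - 6 = -37/4.

-37/4


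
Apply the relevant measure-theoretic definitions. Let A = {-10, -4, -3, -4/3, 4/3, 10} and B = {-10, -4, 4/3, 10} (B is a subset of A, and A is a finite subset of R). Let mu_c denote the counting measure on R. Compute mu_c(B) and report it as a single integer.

Counting measure assigns mu_c(E) = |E| (number of elements) when E is finite.
B has 4 element(s), so mu_c(B) = 4.

4


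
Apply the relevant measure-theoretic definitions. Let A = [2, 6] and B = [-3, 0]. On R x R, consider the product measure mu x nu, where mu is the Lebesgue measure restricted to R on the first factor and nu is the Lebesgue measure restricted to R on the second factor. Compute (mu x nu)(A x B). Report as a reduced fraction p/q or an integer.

For a measurable rectangle A x B, the product measure satisfies
  (mu x nu)(A x B) = mu(A) * nu(B).
  mu(A) = 4.
  nu(B) = 3.
  (mu x nu)(A x B) = 4 * 3 = 12.

12


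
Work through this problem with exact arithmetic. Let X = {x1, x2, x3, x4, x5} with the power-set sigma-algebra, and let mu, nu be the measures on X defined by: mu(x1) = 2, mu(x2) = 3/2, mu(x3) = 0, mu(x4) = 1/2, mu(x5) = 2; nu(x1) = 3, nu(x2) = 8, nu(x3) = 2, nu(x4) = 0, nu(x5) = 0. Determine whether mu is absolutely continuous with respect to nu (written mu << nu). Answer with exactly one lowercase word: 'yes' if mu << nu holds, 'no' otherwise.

mu << nu means: every nu-null measurable set is also mu-null; equivalently, for every atom x, if nu({x}) = 0 then mu({x}) = 0.
Checking each atom:
  x1: nu = 3 > 0 -> no constraint.
  x2: nu = 8 > 0 -> no constraint.
  x3: nu = 2 > 0 -> no constraint.
  x4: nu = 0, mu = 1/2 > 0 -> violates mu << nu.
  x5: nu = 0, mu = 2 > 0 -> violates mu << nu.
The atom(s) x4, x5 violate the condition (nu = 0 but mu > 0). Therefore mu is NOT absolutely continuous w.r.t. nu.

no


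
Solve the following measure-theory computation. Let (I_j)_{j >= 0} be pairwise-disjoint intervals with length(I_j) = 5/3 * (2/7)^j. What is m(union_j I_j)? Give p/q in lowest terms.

By countable additivity of the Lebesgue measure on pairwise disjoint measurable sets,
  m(union_{j >= 0} I_j) = sum_{j >= 0} m(I_j) = sum_{j >= 0} a * r^j,
  with a = 5/3 and r = 2/7.
Since 0 < r = 2/7 < 1, the geometric series converges:
  sum_{j >= 0} a * r^j = a / (1 - r).
  = 5/3 / (1 - 2/7)
  = 5/3 / (5/7)
  = 7/3.

7/3


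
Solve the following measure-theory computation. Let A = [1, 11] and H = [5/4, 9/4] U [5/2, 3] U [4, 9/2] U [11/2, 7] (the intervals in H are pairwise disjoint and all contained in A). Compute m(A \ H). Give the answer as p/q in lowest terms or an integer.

The ambient interval has length m(A) = 11 - 1 = 10.
Since the holes are disjoint and sit inside A, by finite additivity
  m(H) = sum_i (b_i - a_i), and m(A \ H) = m(A) - m(H).
Computing the hole measures:
  m(H_1) = 9/4 - 5/4 = 1.
  m(H_2) = 3 - 5/2 = 1/2.
  m(H_3) = 9/2 - 4 = 1/2.
  m(H_4) = 7 - 11/2 = 3/2.
Summed: m(H) = 1 + 1/2 + 1/2 + 3/2 = 7/2.
So m(A \ H) = 10 - 7/2 = 13/2.

13/2


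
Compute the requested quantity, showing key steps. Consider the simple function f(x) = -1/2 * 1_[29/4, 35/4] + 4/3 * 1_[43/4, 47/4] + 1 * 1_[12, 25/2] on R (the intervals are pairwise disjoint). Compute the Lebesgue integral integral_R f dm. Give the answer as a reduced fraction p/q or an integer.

For a simple function f = sum_i c_i * 1_{A_i} with disjoint A_i,
  integral f dm = sum_i c_i * m(A_i).
Lengths of the A_i:
  m(A_1) = 35/4 - 29/4 = 3/2.
  m(A_2) = 47/4 - 43/4 = 1.
  m(A_3) = 25/2 - 12 = 1/2.
Contributions c_i * m(A_i):
  (-1/2) * (3/2) = -3/4.
  (4/3) * (1) = 4/3.
  (1) * (1/2) = 1/2.
Total: -3/4 + 4/3 + 1/2 = 13/12.

13/12


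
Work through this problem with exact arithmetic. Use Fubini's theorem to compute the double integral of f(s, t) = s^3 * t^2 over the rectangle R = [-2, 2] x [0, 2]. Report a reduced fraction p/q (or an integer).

f(s, t) is a tensor product of a function of s and a function of t, and both factors are bounded continuous (hence Lebesgue integrable) on the rectangle, so Fubini's theorem applies:
  integral_R f d(m x m) = (integral_a1^b1 s^3 ds) * (integral_a2^b2 t^2 dt).
Inner integral in s: integral_{-2}^{2} s^3 ds = (2^4 - (-2)^4)/4
  = 0.
Inner integral in t: integral_{0}^{2} t^2 dt = (2^3 - 0^3)/3
  = 8/3.
Product: (0) * (8/3) = 0.

0


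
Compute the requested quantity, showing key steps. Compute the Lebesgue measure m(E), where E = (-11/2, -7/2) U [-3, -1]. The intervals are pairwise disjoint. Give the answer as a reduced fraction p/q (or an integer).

For pairwise disjoint intervals, m(union_i I_i) = sum_i m(I_i),
and m is invariant under swapping open/closed endpoints (single points have measure 0).
So m(E) = sum_i (b_i - a_i).
  I_1 has length -7/2 - (-11/2) = 2.
  I_2 has length -1 - (-3) = 2.
Summing:
  m(E) = 2 + 2 = 4.

4


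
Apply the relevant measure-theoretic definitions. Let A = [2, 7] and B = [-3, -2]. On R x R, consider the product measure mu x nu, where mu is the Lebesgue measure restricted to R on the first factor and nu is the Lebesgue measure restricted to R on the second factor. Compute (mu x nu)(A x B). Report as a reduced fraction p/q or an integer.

For a measurable rectangle A x B, the product measure satisfies
  (mu x nu)(A x B) = mu(A) * nu(B).
  mu(A) = 5.
  nu(B) = 1.
  (mu x nu)(A x B) = 5 * 1 = 5.

5


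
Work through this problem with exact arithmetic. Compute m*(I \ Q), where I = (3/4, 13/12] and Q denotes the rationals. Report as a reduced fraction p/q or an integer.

The interval I = (3/4, 13/12] has m(I) = 13/12 - 3/4 = 1/3 (endpoints are measure-zero, so open/closed/half-open agree). Write I = (I cap Q) u (I \ Q). The rationals in I are countable, so m*(I cap Q) = 0 (cover each rational by intervals whose total length is arbitrarily small). By countable subadditivity m*(I) <= m*(I cap Q) + m*(I \ Q), hence m*(I \ Q) >= m(I) = 1/3. The reverse inequality m*(I \ Q) <= m*(I) = 1/3 is trivial since (I \ Q) is a subset of I. Therefore m*(I \ Q) = 1/3.

1/3


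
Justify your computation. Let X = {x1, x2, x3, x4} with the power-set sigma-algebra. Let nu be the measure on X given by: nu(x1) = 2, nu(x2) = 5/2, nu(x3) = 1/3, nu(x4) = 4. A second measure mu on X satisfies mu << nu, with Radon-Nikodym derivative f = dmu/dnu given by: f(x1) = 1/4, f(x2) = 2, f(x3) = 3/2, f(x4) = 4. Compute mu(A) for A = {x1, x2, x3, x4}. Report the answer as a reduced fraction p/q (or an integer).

By the defining property of the Radon-Nikodym derivative, for every measurable set A,
  mu(A) = integral_A f dnu.
Since nu is a discrete measure concentrated on the atoms of X, the integral over A reduces to the sum
  mu(A) = sum_{x in A} f(x) * nu({x}).
Computing each term:
  x1: f(x1) * nu(x1) = 1/4 * 2 = 1/2.
  x2: f(x2) * nu(x2) = 2 * 5/2 = 5.
  x3: f(x3) * nu(x3) = 3/2 * 1/3 = 1/2.
  x4: f(x4) * nu(x4) = 4 * 4 = 16.
Summing: mu(A) = 1/2 + 5 + 1/2 + 16 = 22.

22


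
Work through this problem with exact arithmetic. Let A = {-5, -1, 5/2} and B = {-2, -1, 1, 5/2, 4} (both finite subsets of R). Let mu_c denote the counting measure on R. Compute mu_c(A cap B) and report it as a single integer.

Counting measure on a finite set equals cardinality. mu_c(A cap B) = |A cap B| (elements appearing in both).
Enumerating the elements of A that also lie in B gives 2 element(s).
So mu_c(A cap B) = 2.

2


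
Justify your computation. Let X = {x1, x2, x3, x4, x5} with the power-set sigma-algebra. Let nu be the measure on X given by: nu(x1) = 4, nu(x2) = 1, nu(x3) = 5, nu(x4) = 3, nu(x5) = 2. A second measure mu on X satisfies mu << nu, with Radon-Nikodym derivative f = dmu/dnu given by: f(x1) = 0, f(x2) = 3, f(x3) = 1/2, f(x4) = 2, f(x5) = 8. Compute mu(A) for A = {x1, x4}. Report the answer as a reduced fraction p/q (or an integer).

By the defining property of the Radon-Nikodym derivative, for every measurable set A,
  mu(A) = integral_A f dnu.
Since nu is a discrete measure concentrated on the atoms of X, the integral over A reduces to the sum
  mu(A) = sum_{x in A} f(x) * nu({x}).
Computing each term:
  x1: f(x1) * nu(x1) = 0 * 4 = 0.
  x4: f(x4) * nu(x4) = 2 * 3 = 6.
Summing: mu(A) = 0 + 6 = 6.

6


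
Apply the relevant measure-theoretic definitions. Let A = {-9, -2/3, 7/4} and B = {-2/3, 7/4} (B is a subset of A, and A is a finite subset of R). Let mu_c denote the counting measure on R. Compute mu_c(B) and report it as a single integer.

Counting measure assigns mu_c(E) = |E| (number of elements) when E is finite.
B has 2 element(s), so mu_c(B) = 2.

2


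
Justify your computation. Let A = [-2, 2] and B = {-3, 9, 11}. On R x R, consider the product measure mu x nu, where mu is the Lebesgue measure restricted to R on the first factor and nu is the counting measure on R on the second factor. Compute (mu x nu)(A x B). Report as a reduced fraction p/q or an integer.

For a measurable rectangle A x B, the product measure satisfies
  (mu x nu)(A x B) = mu(A) * nu(B).
  mu(A) = 4.
  nu(B) = 3.
  (mu x nu)(A x B) = 4 * 3 = 12.

12


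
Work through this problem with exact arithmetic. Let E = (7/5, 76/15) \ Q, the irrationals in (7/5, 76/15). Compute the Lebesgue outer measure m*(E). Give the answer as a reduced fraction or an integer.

The interval I = (7/5, 76/15) has m(I) = 76/15 - 7/5 = 11/3 (endpoints are measure-zero, so open/closed/half-open agree). Write I = (I cap Q) u (I \ Q). The rationals in I are countable, so m*(I cap Q) = 0 (cover each rational by intervals whose total length is arbitrarily small). By countable subadditivity m*(I) <= m*(I cap Q) + m*(I \ Q), hence m*(I \ Q) >= m(I) = 11/3. The reverse inequality m*(I \ Q) <= m*(I) = 11/3 is trivial since (I \ Q) is a subset of I. Therefore m*(I \ Q) = 11/3.

11/3


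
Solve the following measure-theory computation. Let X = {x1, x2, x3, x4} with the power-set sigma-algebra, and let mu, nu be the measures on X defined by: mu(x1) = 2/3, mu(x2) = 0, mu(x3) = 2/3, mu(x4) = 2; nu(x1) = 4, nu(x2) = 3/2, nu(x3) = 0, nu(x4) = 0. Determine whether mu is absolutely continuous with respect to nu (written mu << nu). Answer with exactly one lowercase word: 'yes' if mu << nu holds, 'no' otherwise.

mu << nu means: every nu-null measurable set is also mu-null; equivalently, for every atom x, if nu({x}) = 0 then mu({x}) = 0.
Checking each atom:
  x1: nu = 4 > 0 -> no constraint.
  x2: nu = 3/2 > 0 -> no constraint.
  x3: nu = 0, mu = 2/3 > 0 -> violates mu << nu.
  x4: nu = 0, mu = 2 > 0 -> violates mu << nu.
The atom(s) x3, x4 violate the condition (nu = 0 but mu > 0). Therefore mu is NOT absolutely continuous w.r.t. nu.

no


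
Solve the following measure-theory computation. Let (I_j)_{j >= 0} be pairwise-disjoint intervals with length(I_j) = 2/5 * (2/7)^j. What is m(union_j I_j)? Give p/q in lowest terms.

By countable additivity of the Lebesgue measure on pairwise disjoint measurable sets,
  m(union_{j >= 0} I_j) = sum_{j >= 0} m(I_j) = sum_{j >= 0} a * r^j,
  with a = 2/5 and r = 2/7.
Since 0 < r = 2/7 < 1, the geometric series converges:
  sum_{j >= 0} a * r^j = a / (1 - r).
  = 2/5 / (1 - 2/7)
  = 2/5 / (5/7)
  = 14/25.

14/25


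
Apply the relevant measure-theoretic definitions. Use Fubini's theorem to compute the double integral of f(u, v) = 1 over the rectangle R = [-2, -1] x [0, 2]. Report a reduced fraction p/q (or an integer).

f(u, v) is a tensor product of a function of u and a function of v, and both factors are bounded continuous (hence Lebesgue integrable) on the rectangle, so Fubini's theorem applies:
  integral_R f d(m x m) = (integral_a1^b1 1 du) * (integral_a2^b2 1 dv).
Inner integral in u: integral_{-2}^{-1} 1 du = ((-1)^1 - (-2)^1)/1
  = 1.
Inner integral in v: integral_{0}^{2} 1 dv = (2^1 - 0^1)/1
  = 2.
Product: (1) * (2) = 2.

2


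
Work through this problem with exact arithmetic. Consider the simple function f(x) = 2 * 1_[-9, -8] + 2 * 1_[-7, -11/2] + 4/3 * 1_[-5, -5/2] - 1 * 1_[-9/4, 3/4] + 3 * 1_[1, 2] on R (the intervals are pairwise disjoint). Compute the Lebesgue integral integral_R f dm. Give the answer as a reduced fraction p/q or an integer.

For a simple function f = sum_i c_i * 1_{A_i} with disjoint A_i,
  integral f dm = sum_i c_i * m(A_i).
Lengths of the A_i:
  m(A_1) = -8 - (-9) = 1.
  m(A_2) = -11/2 - (-7) = 3/2.
  m(A_3) = -5/2 - (-5) = 5/2.
  m(A_4) = 3/4 - (-9/4) = 3.
  m(A_5) = 2 - 1 = 1.
Contributions c_i * m(A_i):
  (2) * (1) = 2.
  (2) * (3/2) = 3.
  (4/3) * (5/2) = 10/3.
  (-1) * (3) = -3.
  (3) * (1) = 3.
Total: 2 + 3 + 10/3 - 3 + 3 = 25/3.

25/3


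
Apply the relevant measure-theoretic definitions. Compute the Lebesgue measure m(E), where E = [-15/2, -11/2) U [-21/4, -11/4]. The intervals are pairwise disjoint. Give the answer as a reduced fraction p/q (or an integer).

For pairwise disjoint intervals, m(union_i I_i) = sum_i m(I_i),
and m is invariant under swapping open/closed endpoints (single points have measure 0).
So m(E) = sum_i (b_i - a_i).
  I_1 has length -11/2 - (-15/2) = 2.
  I_2 has length -11/4 - (-21/4) = 5/2.
Summing:
  m(E) = 2 + 5/2 = 9/2.

9/2


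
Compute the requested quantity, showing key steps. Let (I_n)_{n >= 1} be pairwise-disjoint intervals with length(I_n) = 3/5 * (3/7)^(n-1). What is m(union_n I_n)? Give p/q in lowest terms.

By countable additivity of the Lebesgue measure on pairwise disjoint measurable sets,
  m(union_{n >= 1} I_n) = sum_{n >= 1} m(I_n) = sum_{n >= 1} a * r^(n-1),
  with a = 3/5 and r = 3/7.
Since 0 < r = 3/7 < 1, the geometric series converges:
  sum_{n >= 1} a * r^(n-1) = a / (1 - r).
  = 3/5 / (1 - 3/7)
  = 3/5 / (4/7)
  = 21/20.

21/20


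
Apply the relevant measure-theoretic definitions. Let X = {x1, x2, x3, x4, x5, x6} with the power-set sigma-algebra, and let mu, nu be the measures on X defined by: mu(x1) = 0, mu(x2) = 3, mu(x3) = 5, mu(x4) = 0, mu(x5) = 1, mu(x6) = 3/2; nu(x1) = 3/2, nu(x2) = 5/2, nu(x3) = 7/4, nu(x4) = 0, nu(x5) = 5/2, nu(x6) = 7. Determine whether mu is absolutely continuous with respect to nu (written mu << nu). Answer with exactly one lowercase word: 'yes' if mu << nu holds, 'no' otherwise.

mu << nu means: every nu-null measurable set is also mu-null; equivalently, for every atom x, if nu({x}) = 0 then mu({x}) = 0.
Checking each atom:
  x1: nu = 3/2 > 0 -> no constraint.
  x2: nu = 5/2 > 0 -> no constraint.
  x3: nu = 7/4 > 0 -> no constraint.
  x4: nu = 0, mu = 0 -> consistent with mu << nu.
  x5: nu = 5/2 > 0 -> no constraint.
  x6: nu = 7 > 0 -> no constraint.
No atom violates the condition. Therefore mu << nu.

yes


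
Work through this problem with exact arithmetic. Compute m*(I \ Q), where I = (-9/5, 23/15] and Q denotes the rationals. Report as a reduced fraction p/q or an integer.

The interval I = (-9/5, 23/15] has m(I) = 23/15 - (-9/5) = 10/3 (endpoints are measure-zero, so open/closed/half-open agree). Write I = (I cap Q) u (I \ Q). The rationals in I are countable, so m*(I cap Q) = 0 (cover each rational by intervals whose total length is arbitrarily small). By countable subadditivity m*(I) <= m*(I cap Q) + m*(I \ Q), hence m*(I \ Q) >= m(I) = 10/3. The reverse inequality m*(I \ Q) <= m*(I) = 10/3 is trivial since (I \ Q) is a subset of I. Therefore m*(I \ Q) = 10/3.

10/3


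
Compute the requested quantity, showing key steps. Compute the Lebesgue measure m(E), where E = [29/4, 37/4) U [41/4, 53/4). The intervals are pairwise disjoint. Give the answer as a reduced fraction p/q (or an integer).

For pairwise disjoint intervals, m(union_i I_i) = sum_i m(I_i),
and m is invariant under swapping open/closed endpoints (single points have measure 0).
So m(E) = sum_i (b_i - a_i).
  I_1 has length 37/4 - 29/4 = 2.
  I_2 has length 53/4 - 41/4 = 3.
Summing:
  m(E) = 2 + 3 = 5.

5


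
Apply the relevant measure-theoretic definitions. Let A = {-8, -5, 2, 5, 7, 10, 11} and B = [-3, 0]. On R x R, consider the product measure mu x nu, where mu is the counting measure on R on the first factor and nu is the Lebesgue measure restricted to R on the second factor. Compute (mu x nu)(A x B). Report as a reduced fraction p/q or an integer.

For a measurable rectangle A x B, the product measure satisfies
  (mu x nu)(A x B) = mu(A) * nu(B).
  mu(A) = 7.
  nu(B) = 3.
  (mu x nu)(A x B) = 7 * 3 = 21.

21


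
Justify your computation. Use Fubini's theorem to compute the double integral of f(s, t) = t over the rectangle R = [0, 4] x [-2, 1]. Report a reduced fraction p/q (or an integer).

f(s, t) is a tensor product of a function of s and a function of t, and both factors are bounded continuous (hence Lebesgue integrable) on the rectangle, so Fubini's theorem applies:
  integral_R f d(m x m) = (integral_a1^b1 1 ds) * (integral_a2^b2 t dt).
Inner integral in s: integral_{0}^{4} 1 ds = (4^1 - 0^1)/1
  = 4.
Inner integral in t: integral_{-2}^{1} t dt = (1^2 - (-2)^2)/2
  = -3/2.
Product: (4) * (-3/2) = -6.

-6


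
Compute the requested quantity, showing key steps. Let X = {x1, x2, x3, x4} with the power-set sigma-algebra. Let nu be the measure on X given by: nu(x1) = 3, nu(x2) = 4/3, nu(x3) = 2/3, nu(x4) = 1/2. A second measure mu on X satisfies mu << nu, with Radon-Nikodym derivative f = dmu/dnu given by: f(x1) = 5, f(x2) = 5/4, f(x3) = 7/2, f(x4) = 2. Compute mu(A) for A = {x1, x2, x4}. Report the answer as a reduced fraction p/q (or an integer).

By the defining property of the Radon-Nikodym derivative, for every measurable set A,
  mu(A) = integral_A f dnu.
Since nu is a discrete measure concentrated on the atoms of X, the integral over A reduces to the sum
  mu(A) = sum_{x in A} f(x) * nu({x}).
Computing each term:
  x1: f(x1) * nu(x1) = 5 * 3 = 15.
  x2: f(x2) * nu(x2) = 5/4 * 4/3 = 5/3.
  x4: f(x4) * nu(x4) = 2 * 1/2 = 1.
Summing: mu(A) = 15 + 5/3 + 1 = 53/3.

53/3


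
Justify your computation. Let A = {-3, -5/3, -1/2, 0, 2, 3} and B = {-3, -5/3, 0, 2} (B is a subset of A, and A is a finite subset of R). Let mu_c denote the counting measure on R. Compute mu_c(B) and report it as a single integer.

Counting measure assigns mu_c(E) = |E| (number of elements) when E is finite.
B has 4 element(s), so mu_c(B) = 4.

4


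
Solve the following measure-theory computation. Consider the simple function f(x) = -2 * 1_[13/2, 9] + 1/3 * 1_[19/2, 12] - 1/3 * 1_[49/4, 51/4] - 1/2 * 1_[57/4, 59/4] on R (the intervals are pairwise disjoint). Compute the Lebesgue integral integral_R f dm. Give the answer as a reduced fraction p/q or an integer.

For a simple function f = sum_i c_i * 1_{A_i} with disjoint A_i,
  integral f dm = sum_i c_i * m(A_i).
Lengths of the A_i:
  m(A_1) = 9 - 13/2 = 5/2.
  m(A_2) = 12 - 19/2 = 5/2.
  m(A_3) = 51/4 - 49/4 = 1/2.
  m(A_4) = 59/4 - 57/4 = 1/2.
Contributions c_i * m(A_i):
  (-2) * (5/2) = -5.
  (1/3) * (5/2) = 5/6.
  (-1/3) * (1/2) = -1/6.
  (-1/2) * (1/2) = -1/4.
Total: -5 + 5/6 - 1/6 - 1/4 = -55/12.

-55/12


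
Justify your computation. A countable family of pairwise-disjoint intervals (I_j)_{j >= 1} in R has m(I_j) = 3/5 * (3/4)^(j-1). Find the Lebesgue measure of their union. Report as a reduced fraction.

By countable additivity of the Lebesgue measure on pairwise disjoint measurable sets,
  m(union_{j >= 1} I_j) = sum_{j >= 1} m(I_j) = sum_{j >= 1} a * r^(j-1),
  with a = 3/5 and r = 3/4.
Since 0 < r = 3/4 < 1, the geometric series converges:
  sum_{j >= 1} a * r^(j-1) = a / (1 - r).
  = 3/5 / (1 - 3/4)
  = 3/5 / (1/4)
  = 12/5.

12/5


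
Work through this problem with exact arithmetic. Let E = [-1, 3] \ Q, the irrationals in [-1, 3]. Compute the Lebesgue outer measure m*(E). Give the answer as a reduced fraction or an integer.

The interval I = [-1, 3] has m(I) = 3 - (-1) = 4 (endpoints are measure-zero, so open/closed/half-open agree). Write I = (I cap Q) u (I \ Q). The rationals in I are countable, so m*(I cap Q) = 0 (cover each rational by intervals whose total length is arbitrarily small). By countable subadditivity m*(I) <= m*(I cap Q) + m*(I \ Q), hence m*(I \ Q) >= m(I) = 4. The reverse inequality m*(I \ Q) <= m*(I) = 4 is trivial since (I \ Q) is a subset of I. Therefore m*(I \ Q) = 4.

4


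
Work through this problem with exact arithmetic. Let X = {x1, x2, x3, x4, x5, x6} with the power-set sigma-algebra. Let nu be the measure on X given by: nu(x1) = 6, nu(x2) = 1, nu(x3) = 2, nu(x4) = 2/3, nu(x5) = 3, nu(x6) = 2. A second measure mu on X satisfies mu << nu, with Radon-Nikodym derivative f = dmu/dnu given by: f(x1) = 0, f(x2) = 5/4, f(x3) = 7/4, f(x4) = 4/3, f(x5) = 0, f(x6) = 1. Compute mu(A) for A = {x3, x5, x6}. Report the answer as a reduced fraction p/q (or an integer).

By the defining property of the Radon-Nikodym derivative, for every measurable set A,
  mu(A) = integral_A f dnu.
Since nu is a discrete measure concentrated on the atoms of X, the integral over A reduces to the sum
  mu(A) = sum_{x in A} f(x) * nu({x}).
Computing each term:
  x3: f(x3) * nu(x3) = 7/4 * 2 = 7/2.
  x5: f(x5) * nu(x5) = 0 * 3 = 0.
  x6: f(x6) * nu(x6) = 1 * 2 = 2.
Summing: mu(A) = 7/2 + 0 + 2 = 11/2.

11/2


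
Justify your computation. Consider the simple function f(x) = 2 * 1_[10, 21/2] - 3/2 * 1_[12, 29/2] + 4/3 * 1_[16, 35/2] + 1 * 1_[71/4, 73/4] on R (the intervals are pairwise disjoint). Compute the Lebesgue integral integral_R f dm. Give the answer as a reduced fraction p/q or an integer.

For a simple function f = sum_i c_i * 1_{A_i} with disjoint A_i,
  integral f dm = sum_i c_i * m(A_i).
Lengths of the A_i:
  m(A_1) = 21/2 - 10 = 1/2.
  m(A_2) = 29/2 - 12 = 5/2.
  m(A_3) = 35/2 - 16 = 3/2.
  m(A_4) = 73/4 - 71/4 = 1/2.
Contributions c_i * m(A_i):
  (2) * (1/2) = 1.
  (-3/2) * (5/2) = -15/4.
  (4/3) * (3/2) = 2.
  (1) * (1/2) = 1/2.
Total: 1 - 15/4 + 2 + 1/2 = -1/4.

-1/4


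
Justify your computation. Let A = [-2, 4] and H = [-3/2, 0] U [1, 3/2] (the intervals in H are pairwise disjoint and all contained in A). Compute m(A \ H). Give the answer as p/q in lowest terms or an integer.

The ambient interval has length m(A) = 4 - (-2) = 6.
Since the holes are disjoint and sit inside A, by finite additivity
  m(H) = sum_i (b_i - a_i), and m(A \ H) = m(A) - m(H).
Computing the hole measures:
  m(H_1) = 0 - (-3/2) = 3/2.
  m(H_2) = 3/2 - 1 = 1/2.
Summed: m(H) = 3/2 + 1/2 = 2.
So m(A \ H) = 6 - 2 = 4.

4


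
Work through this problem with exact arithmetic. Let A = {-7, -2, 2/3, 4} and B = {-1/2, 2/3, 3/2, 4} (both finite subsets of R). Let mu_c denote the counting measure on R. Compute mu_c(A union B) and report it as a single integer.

Counting measure on a finite set equals cardinality. By inclusion-exclusion, |A union B| = |A| + |B| - |A cap B|.
|A| = 4, |B| = 4, |A cap B| = 2.
So mu_c(A union B) = 4 + 4 - 2 = 6.

6


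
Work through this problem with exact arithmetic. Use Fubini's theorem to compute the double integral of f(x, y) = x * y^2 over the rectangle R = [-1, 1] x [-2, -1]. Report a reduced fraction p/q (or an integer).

f(x, y) is a tensor product of a function of x and a function of y, and both factors are bounded continuous (hence Lebesgue integrable) on the rectangle, so Fubini's theorem applies:
  integral_R f d(m x m) = (integral_a1^b1 x dx) * (integral_a2^b2 y^2 dy).
Inner integral in x: integral_{-1}^{1} x dx = (1^2 - (-1)^2)/2
  = 0.
Inner integral in y: integral_{-2}^{-1} y^2 dy = ((-1)^3 - (-2)^3)/3
  = 7/3.
Product: (0) * (7/3) = 0.

0


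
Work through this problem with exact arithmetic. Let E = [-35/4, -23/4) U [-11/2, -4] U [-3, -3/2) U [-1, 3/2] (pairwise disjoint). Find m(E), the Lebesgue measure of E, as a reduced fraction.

For pairwise disjoint intervals, m(union_i I_i) = sum_i m(I_i),
and m is invariant under swapping open/closed endpoints (single points have measure 0).
So m(E) = sum_i (b_i - a_i).
  I_1 has length -23/4 - (-35/4) = 3.
  I_2 has length -4 - (-11/2) = 3/2.
  I_3 has length -3/2 - (-3) = 3/2.
  I_4 has length 3/2 - (-1) = 5/2.
Summing:
  m(E) = 3 + 3/2 + 3/2 + 5/2 = 17/2.

17/2


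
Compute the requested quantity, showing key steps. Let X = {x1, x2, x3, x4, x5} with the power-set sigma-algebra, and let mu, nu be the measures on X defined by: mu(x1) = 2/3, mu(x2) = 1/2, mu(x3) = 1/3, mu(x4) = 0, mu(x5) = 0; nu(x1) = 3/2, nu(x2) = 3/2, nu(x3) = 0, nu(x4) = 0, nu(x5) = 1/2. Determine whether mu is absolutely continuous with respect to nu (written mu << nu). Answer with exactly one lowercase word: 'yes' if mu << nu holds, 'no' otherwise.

mu << nu means: every nu-null measurable set is also mu-null; equivalently, for every atom x, if nu({x}) = 0 then mu({x}) = 0.
Checking each atom:
  x1: nu = 3/2 > 0 -> no constraint.
  x2: nu = 3/2 > 0 -> no constraint.
  x3: nu = 0, mu = 1/3 > 0 -> violates mu << nu.
  x4: nu = 0, mu = 0 -> consistent with mu << nu.
  x5: nu = 1/2 > 0 -> no constraint.
The atom(s) x3 violate the condition (nu = 0 but mu > 0). Therefore mu is NOT absolutely continuous w.r.t. nu.

no


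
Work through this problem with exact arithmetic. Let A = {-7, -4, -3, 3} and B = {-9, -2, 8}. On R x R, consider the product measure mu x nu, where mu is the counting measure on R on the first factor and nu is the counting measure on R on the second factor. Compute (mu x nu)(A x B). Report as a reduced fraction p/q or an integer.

For a measurable rectangle A x B, the product measure satisfies
  (mu x nu)(A x B) = mu(A) * nu(B).
  mu(A) = 4.
  nu(B) = 3.
  (mu x nu)(A x B) = 4 * 3 = 12.

12


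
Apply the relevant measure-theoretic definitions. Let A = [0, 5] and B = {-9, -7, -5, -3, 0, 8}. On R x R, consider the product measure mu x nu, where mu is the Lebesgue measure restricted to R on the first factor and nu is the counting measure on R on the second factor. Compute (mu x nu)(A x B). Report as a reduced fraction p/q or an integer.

For a measurable rectangle A x B, the product measure satisfies
  (mu x nu)(A x B) = mu(A) * nu(B).
  mu(A) = 5.
  nu(B) = 6.
  (mu x nu)(A x B) = 5 * 6 = 30.

30


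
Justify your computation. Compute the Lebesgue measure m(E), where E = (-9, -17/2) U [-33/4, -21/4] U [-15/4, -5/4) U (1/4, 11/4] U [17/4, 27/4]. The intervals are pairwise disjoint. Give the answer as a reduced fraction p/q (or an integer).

For pairwise disjoint intervals, m(union_i I_i) = sum_i m(I_i),
and m is invariant under swapping open/closed endpoints (single points have measure 0).
So m(E) = sum_i (b_i - a_i).
  I_1 has length -17/2 - (-9) = 1/2.
  I_2 has length -21/4 - (-33/4) = 3.
  I_3 has length -5/4 - (-15/4) = 5/2.
  I_4 has length 11/4 - 1/4 = 5/2.
  I_5 has length 27/4 - 17/4 = 5/2.
Summing:
  m(E) = 1/2 + 3 + 5/2 + 5/2 + 5/2 = 11.

11


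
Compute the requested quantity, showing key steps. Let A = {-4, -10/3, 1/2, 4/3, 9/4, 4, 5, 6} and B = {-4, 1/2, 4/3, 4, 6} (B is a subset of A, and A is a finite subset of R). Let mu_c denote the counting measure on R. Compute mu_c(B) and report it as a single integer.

Counting measure assigns mu_c(E) = |E| (number of elements) when E is finite.
B has 5 element(s), so mu_c(B) = 5.

5


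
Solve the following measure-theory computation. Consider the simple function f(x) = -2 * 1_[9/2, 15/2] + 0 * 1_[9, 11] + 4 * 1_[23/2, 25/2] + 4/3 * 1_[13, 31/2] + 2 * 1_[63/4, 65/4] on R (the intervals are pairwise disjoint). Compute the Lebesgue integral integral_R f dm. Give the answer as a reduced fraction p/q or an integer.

For a simple function f = sum_i c_i * 1_{A_i} with disjoint A_i,
  integral f dm = sum_i c_i * m(A_i).
Lengths of the A_i:
  m(A_1) = 15/2 - 9/2 = 3.
  m(A_2) = 11 - 9 = 2.
  m(A_3) = 25/2 - 23/2 = 1.
  m(A_4) = 31/2 - 13 = 5/2.
  m(A_5) = 65/4 - 63/4 = 1/2.
Contributions c_i * m(A_i):
  (-2) * (3) = -6.
  (0) * (2) = 0.
  (4) * (1) = 4.
  (4/3) * (5/2) = 10/3.
  (2) * (1/2) = 1.
Total: -6 + 0 + 4 + 10/3 + 1 = 7/3.

7/3


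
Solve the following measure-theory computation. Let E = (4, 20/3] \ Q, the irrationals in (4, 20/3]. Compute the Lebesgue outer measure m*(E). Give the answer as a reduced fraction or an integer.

The interval I = (4, 20/3] has m(I) = 20/3 - 4 = 8/3 (endpoints are measure-zero, so open/closed/half-open agree). Write I = (I cap Q) u (I \ Q). The rationals in I are countable, so m*(I cap Q) = 0 (cover each rational by intervals whose total length is arbitrarily small). By countable subadditivity m*(I) <= m*(I cap Q) + m*(I \ Q), hence m*(I \ Q) >= m(I) = 8/3. The reverse inequality m*(I \ Q) <= m*(I) = 8/3 is trivial since (I \ Q) is a subset of I. Therefore m*(I \ Q) = 8/3.

8/3


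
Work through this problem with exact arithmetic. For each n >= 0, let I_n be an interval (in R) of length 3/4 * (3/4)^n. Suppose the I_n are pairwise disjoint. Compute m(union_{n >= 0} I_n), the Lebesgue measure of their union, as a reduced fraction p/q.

By countable additivity of the Lebesgue measure on pairwise disjoint measurable sets,
  m(union_{n >= 0} I_n) = sum_{n >= 0} m(I_n) = sum_{n >= 0} a * r^n,
  with a = 3/4 and r = 3/4.
Since 0 < r = 3/4 < 1, the geometric series converges:
  sum_{n >= 0} a * r^n = a / (1 - r).
  = 3/4 / (1 - 3/4)
  = 3/4 / (1/4)
  = 3.

3


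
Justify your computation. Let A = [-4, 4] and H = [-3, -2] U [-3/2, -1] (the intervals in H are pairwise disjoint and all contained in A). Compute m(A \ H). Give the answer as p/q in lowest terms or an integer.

The ambient interval has length m(A) = 4 - (-4) = 8.
Since the holes are disjoint and sit inside A, by finite additivity
  m(H) = sum_i (b_i - a_i), and m(A \ H) = m(A) - m(H).
Computing the hole measures:
  m(H_1) = -2 - (-3) = 1.
  m(H_2) = -1 - (-3/2) = 1/2.
Summed: m(H) = 1 + 1/2 = 3/2.
So m(A \ H) = 8 - 3/2 = 13/2.

13/2


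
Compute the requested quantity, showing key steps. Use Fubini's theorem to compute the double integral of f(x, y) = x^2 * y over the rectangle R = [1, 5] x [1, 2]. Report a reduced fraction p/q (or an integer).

f(x, y) is a tensor product of a function of x and a function of y, and both factors are bounded continuous (hence Lebesgue integrable) on the rectangle, so Fubini's theorem applies:
  integral_R f d(m x m) = (integral_a1^b1 x^2 dx) * (integral_a2^b2 y dy).
Inner integral in x: integral_{1}^{5} x^2 dx = (5^3 - 1^3)/3
  = 124/3.
Inner integral in y: integral_{1}^{2} y dy = (2^2 - 1^2)/2
  = 3/2.
Product: (124/3) * (3/2) = 62.

62


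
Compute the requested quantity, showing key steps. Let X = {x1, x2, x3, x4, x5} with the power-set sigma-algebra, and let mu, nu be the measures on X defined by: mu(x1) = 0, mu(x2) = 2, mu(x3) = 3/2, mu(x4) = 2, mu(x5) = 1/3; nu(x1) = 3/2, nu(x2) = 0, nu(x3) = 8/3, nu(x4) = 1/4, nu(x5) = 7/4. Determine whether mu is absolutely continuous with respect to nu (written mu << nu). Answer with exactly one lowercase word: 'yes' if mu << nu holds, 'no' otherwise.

mu << nu means: every nu-null measurable set is also mu-null; equivalently, for every atom x, if nu({x}) = 0 then mu({x}) = 0.
Checking each atom:
  x1: nu = 3/2 > 0 -> no constraint.
  x2: nu = 0, mu = 2 > 0 -> violates mu << nu.
  x3: nu = 8/3 > 0 -> no constraint.
  x4: nu = 1/4 > 0 -> no constraint.
  x5: nu = 7/4 > 0 -> no constraint.
The atom(s) x2 violate the condition (nu = 0 but mu > 0). Therefore mu is NOT absolutely continuous w.r.t. nu.

no


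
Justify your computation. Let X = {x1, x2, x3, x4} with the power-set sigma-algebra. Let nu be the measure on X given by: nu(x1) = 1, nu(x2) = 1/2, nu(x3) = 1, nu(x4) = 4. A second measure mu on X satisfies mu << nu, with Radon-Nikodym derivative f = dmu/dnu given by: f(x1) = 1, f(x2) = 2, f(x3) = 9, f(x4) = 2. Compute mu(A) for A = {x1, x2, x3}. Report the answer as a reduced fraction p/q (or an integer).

By the defining property of the Radon-Nikodym derivative, for every measurable set A,
  mu(A) = integral_A f dnu.
Since nu is a discrete measure concentrated on the atoms of X, the integral over A reduces to the sum
  mu(A) = sum_{x in A} f(x) * nu({x}).
Computing each term:
  x1: f(x1) * nu(x1) = 1 * 1 = 1.
  x2: f(x2) * nu(x2) = 2 * 1/2 = 1.
  x3: f(x3) * nu(x3) = 9 * 1 = 9.
Summing: mu(A) = 1 + 1 + 9 = 11.

11


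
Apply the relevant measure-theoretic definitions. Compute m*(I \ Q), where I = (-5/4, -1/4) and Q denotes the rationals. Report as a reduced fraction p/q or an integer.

The interval I = (-5/4, -1/4) has m(I) = -1/4 - (-5/4) = 1 (endpoints are measure-zero, so open/closed/half-open agree). Write I = (I cap Q) u (I \ Q). The rationals in I are countable, so m*(I cap Q) = 0 (cover each rational by intervals whose total length is arbitrarily small). By countable subadditivity m*(I) <= m*(I cap Q) + m*(I \ Q), hence m*(I \ Q) >= m(I) = 1. The reverse inequality m*(I \ Q) <= m*(I) = 1 is trivial since (I \ Q) is a subset of I. Therefore m*(I \ Q) = 1.

1


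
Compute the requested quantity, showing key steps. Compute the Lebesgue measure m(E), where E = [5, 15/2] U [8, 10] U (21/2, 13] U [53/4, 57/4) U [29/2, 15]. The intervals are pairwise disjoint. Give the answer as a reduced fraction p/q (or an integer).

For pairwise disjoint intervals, m(union_i I_i) = sum_i m(I_i),
and m is invariant under swapping open/closed endpoints (single points have measure 0).
So m(E) = sum_i (b_i - a_i).
  I_1 has length 15/2 - 5 = 5/2.
  I_2 has length 10 - 8 = 2.
  I_3 has length 13 - 21/2 = 5/2.
  I_4 has length 57/4 - 53/4 = 1.
  I_5 has length 15 - 29/2 = 1/2.
Summing:
  m(E) = 5/2 + 2 + 5/2 + 1 + 1/2 = 17/2.

17/2


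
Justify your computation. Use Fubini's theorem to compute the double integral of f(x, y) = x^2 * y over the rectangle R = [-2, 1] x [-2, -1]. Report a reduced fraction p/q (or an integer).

f(x, y) is a tensor product of a function of x and a function of y, and both factors are bounded continuous (hence Lebesgue integrable) on the rectangle, so Fubini's theorem applies:
  integral_R f d(m x m) = (integral_a1^b1 x^2 dx) * (integral_a2^b2 y dy).
Inner integral in x: integral_{-2}^{1} x^2 dx = (1^3 - (-2)^3)/3
  = 3.
Inner integral in y: integral_{-2}^{-1} y dy = ((-1)^2 - (-2)^2)/2
  = -3/2.
Product: (3) * (-3/2) = -9/2.

-9/2


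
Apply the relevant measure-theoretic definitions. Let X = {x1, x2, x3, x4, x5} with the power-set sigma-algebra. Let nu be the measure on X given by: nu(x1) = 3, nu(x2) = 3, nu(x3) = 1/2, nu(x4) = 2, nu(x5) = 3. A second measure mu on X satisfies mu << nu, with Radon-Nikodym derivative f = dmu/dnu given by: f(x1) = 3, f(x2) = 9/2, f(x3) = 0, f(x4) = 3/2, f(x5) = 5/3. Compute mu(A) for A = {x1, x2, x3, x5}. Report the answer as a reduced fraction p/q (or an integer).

By the defining property of the Radon-Nikodym derivative, for every measurable set A,
  mu(A) = integral_A f dnu.
Since nu is a discrete measure concentrated on the atoms of X, the integral over A reduces to the sum
  mu(A) = sum_{x in A} f(x) * nu({x}).
Computing each term:
  x1: f(x1) * nu(x1) = 3 * 3 = 9.
  x2: f(x2) * nu(x2) = 9/2 * 3 = 27/2.
  x3: f(x3) * nu(x3) = 0 * 1/2 = 0.
  x5: f(x5) * nu(x5) = 5/3 * 3 = 5.
Summing: mu(A) = 9 + 27/2 + 0 + 5 = 55/2.

55/2


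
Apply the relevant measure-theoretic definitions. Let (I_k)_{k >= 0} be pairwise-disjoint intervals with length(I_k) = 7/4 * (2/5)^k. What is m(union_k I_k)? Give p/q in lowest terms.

By countable additivity of the Lebesgue measure on pairwise disjoint measurable sets,
  m(union_{k >= 0} I_k) = sum_{k >= 0} m(I_k) = sum_{k >= 0} a * r^k,
  with a = 7/4 and r = 2/5.
Since 0 < r = 2/5 < 1, the geometric series converges:
  sum_{k >= 0} a * r^k = a / (1 - r).
  = 7/4 / (1 - 2/5)
  = 7/4 / (3/5)
  = 35/12.

35/12


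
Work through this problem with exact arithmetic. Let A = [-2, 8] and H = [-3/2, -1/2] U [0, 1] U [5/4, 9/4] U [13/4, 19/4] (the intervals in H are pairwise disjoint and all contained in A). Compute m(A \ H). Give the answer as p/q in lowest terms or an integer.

The ambient interval has length m(A) = 8 - (-2) = 10.
Since the holes are disjoint and sit inside A, by finite additivity
  m(H) = sum_i (b_i - a_i), and m(A \ H) = m(A) - m(H).
Computing the hole measures:
  m(H_1) = -1/2 - (-3/2) = 1.
  m(H_2) = 1 - 0 = 1.
  m(H_3) = 9/4 - 5/4 = 1.
  m(H_4) = 19/4 - 13/4 = 3/2.
Summed: m(H) = 1 + 1 + 1 + 3/2 = 9/2.
So m(A \ H) = 10 - 9/2 = 11/2.

11/2


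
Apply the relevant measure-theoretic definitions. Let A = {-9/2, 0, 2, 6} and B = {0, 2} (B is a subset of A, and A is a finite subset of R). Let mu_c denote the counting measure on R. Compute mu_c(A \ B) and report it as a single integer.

Counting measure assigns mu_c(E) = |E| (number of elements) when E is finite. For B subset A, A \ B is the set of elements of A not in B, so |A \ B| = |A| - |B|.
|A| = 4, |B| = 2, so mu_c(A \ B) = 4 - 2 = 2.

2


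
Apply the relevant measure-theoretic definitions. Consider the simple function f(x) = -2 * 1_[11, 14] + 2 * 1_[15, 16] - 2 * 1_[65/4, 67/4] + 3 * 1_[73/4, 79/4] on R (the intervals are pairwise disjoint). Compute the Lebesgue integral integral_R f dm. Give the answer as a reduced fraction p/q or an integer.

For a simple function f = sum_i c_i * 1_{A_i} with disjoint A_i,
  integral f dm = sum_i c_i * m(A_i).
Lengths of the A_i:
  m(A_1) = 14 - 11 = 3.
  m(A_2) = 16 - 15 = 1.
  m(A_3) = 67/4 - 65/4 = 1/2.
  m(A_4) = 79/4 - 73/4 = 3/2.
Contributions c_i * m(A_i):
  (-2) * (3) = -6.
  (2) * (1) = 2.
  (-2) * (1/2) = -1.
  (3) * (3/2) = 9/2.
Total: -6 + 2 - 1 + 9/2 = -1/2.

-1/2
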